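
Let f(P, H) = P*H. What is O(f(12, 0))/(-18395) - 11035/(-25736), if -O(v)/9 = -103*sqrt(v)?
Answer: 11035/25736 ≈ 0.42878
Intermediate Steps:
f(P, H) = H*P
O(v) = 927*sqrt(v) (O(v) = -(-927)*sqrt(v) = 927*sqrt(v))
O(f(12, 0))/(-18395) - 11035/(-25736) = (927*sqrt(0*12))/(-18395) - 11035/(-25736) = (927*sqrt(0))*(-1/18395) - 11035*(-1/25736) = (927*0)*(-1/18395) + 11035/25736 = 0*(-1/18395) + 11035/25736 = 0 + 11035/25736 = 11035/25736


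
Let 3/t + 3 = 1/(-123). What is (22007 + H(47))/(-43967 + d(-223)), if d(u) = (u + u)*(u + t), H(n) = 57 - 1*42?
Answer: 2037035/5174061 ≈ 0.39370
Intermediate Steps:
t = -369/370 (t = 3/(-3 + 1/(-123)) = 3/(-3 - 1/123) = 3/(-370/123) = 3*(-123/370) = -369/370 ≈ -0.99730)
H(n) = 15 (H(n) = 57 - 42 = 15)
d(u) = 2*u*(-369/370 + u) (d(u) = (u + u)*(u - 369/370) = (2*u)*(-369/370 + u) = 2*u*(-369/370 + u))
(22007 + H(47))/(-43967 + d(-223)) = (22007 + 15)/(-43967 + (1/185)*(-223)*(-369 + 370*(-223))) = 22022/(-43967 + (1/185)*(-223)*(-369 - 82510)) = 22022/(-43967 + (1/185)*(-223)*(-82879)) = 22022/(-43967 + 18482017/185) = 22022/(10348122/185) = 22022*(185/10348122) = 2037035/5174061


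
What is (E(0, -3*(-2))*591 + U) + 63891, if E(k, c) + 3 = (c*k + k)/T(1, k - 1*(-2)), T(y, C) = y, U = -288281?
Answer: -226163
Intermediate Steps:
E(k, c) = -3 + k + c*k (E(k, c) = -3 + (c*k + k)/1 = -3 + (k + c*k)*1 = -3 + (k + c*k) = -3 + k + c*k)
(E(0, -3*(-2))*591 + U) + 63891 = ((-3 + 0 - 3*(-2)*0)*591 - 288281) + 63891 = ((-3 + 0 + 6*0)*591 - 288281) + 63891 = ((-3 + 0 + 0)*591 - 288281) + 63891 = (-3*591 - 288281) + 63891 = (-1773 - 288281) + 63891 = -290054 + 63891 = -226163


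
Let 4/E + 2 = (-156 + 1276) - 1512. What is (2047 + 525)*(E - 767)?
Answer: -388631772/197 ≈ -1.9728e+6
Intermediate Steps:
E = -2/197 (E = 4/(-2 + ((-156 + 1276) - 1512)) = 4/(-2 + (1120 - 1512)) = 4/(-2 - 392) = 4/(-394) = 4*(-1/394) = -2/197 ≈ -0.010152)
(2047 + 525)*(E - 767) = (2047 + 525)*(-2/197 - 767) = 2572*(-151101/197) = -388631772/197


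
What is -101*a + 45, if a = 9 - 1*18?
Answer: 954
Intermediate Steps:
a = -9 (a = 9 - 18 = -9)
-101*a + 45 = -101*(-9) + 45 = 909 + 45 = 954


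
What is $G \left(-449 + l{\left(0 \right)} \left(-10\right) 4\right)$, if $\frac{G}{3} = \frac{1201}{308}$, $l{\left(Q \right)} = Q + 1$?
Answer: $- \frac{1761867}{308} \approx -5720.3$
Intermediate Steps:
$l{\left(Q \right)} = 1 + Q$
$G = \frac{3603}{308}$ ($G = 3 \cdot \frac{1201}{308} = \frac{3603}{308} \approx 11.698$)
$G \left(-449 + l{\left(0 \right)} \left(-10\right) 4\right) = \frac{3603 \left(-449 + \left(1 + 0\right) \left(-10\right) 4\right)}{308} = \frac{3603 \left(-449 + 1 \left(-10\right) 4\right)}{308} = \frac{3603 \left(-449 - 40\right)}{308} = \frac{3603}{308} \left(-489\right) = - \frac{1761867}{308}$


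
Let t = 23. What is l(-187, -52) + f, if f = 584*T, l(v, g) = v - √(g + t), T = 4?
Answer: 2149 - I*√29 ≈ 2149.0 - 5.3852*I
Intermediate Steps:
l(v, g) = v - √(23 + g) (l(v, g) = v - √(g + 23) = v - √(23 + g))
f = 2336 (f = 584*4 = 2336)
l(-187, -52) + f = (-187 - √(23 - 52)) + 2336 = (-187 - √(-29)) + 2336 = (-187 - I*√29) + 2336 = 2149 - I*√29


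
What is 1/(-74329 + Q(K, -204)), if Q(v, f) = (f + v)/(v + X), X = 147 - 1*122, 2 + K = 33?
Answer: -56/4162597 ≈ -1.3453e-5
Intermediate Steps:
K = 31 (K = -2 + 33 = 31)
X = 25 (X = 147 - 122 = 25)
Q(v, f) = (f + v)/(25 + v) (Q(v, f) = (f + v)/(v + 25) = (f + v)/(25 + v))
1/(-74329 + Q(K, -204)) = 1/(-74329 + (-204 + 31)/(25 + 31)) = 1/(-74329 - 173/56) = 1/(-4162597/56) = -56/4162597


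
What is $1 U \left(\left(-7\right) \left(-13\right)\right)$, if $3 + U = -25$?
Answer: $-2548$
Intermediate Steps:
$U = -28$ ($U = -3 - 25 = -28$)
$1 U \left(\left(-7\right) \left(-13\right)\right) = 1 \left(-28\right) \left(\left(-7\right) \left(-13\right)\right) = \left(-28\right) 91 = -2548$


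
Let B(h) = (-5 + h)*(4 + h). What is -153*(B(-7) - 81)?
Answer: 6885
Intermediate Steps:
-153*(B(-7) - 81) = -153*((-20 + (-7)² - 1*(-7)) - 81) = -153*((-20 + 49 + 7) - 81) = -153*(36 - 81) = -153*(-45) = 6885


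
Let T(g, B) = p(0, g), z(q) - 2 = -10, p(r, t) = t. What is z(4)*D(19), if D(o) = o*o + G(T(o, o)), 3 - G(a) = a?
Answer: -2760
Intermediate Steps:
z(q) = -8 (z(q) = 2 - 10 = -8)
T(g, B) = g
G(a) = 3 - a
D(o) = 3 + o² - o (D(o) = o*o + (3 - o) = o² + (3 - o) = 3 + o² - o)
z(4)*D(19) = -8*(3 + 19² - 1*19) = -8*(3 + 361 - 19) = -8*345 = -2760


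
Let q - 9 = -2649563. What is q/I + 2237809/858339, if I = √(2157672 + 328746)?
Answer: 2237809/858339 - 1324777*√2486418/1243209 ≈ -1677.7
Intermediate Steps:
q = -2649554 (q = 9 - 2649563 = -2649554)
I = √2486418 ≈ 1576.8
q/I + 2237809/858339 = -2649554*√2486418/2486418 + 2237809/858339 = -1324777*√2486418/1243209 + 2237809*(1/858339) = -1324777*√2486418/1243209 + 2237809/858339 = 2237809/858339 - 1324777*√2486418/1243209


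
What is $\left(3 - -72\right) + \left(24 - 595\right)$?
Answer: $-496$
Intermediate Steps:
$\left(3 - -72\right) + \left(24 - 595\right) = \left(3 + 72\right) + \left(24 - 595\right) = 75 - 571 = -496$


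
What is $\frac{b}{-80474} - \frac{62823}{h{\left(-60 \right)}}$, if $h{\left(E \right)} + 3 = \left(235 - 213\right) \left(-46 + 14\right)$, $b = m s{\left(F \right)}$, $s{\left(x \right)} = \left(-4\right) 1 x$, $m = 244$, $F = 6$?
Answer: $\frac{2529879147}{28447559} \approx 88.931$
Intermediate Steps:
$s{\left(x \right)} = - 4 x$
$b = -5856$ ($b = 244 \left(\left(-4\right) 6\right) = 244 \left(-24\right) = -5856$)
$h{\left(E \right)} = -707$ ($h{\left(E \right)} = -3 + \left(235 - 213\right) \left(-46 + 14\right) = -3 + 22 \left(-32\right) = -3 - 704 = -707$)
$\frac{b}{-80474} - \frac{62823}{h{\left(-60 \right)}} = - \frac{5856}{-80474} - \frac{62823}{-707} = \left(-5856\right) \left(- \frac{1}{80474}\right) - - \frac{62823}{707} = \frac{2928}{40237} + \frac{62823}{707} = \frac{2529879147}{28447559}$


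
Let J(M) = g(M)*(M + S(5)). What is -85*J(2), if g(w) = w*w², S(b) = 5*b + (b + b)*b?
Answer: -52360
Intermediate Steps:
S(b) = 2*b² + 5*b (S(b) = 5*b + (2*b)*b = 5*b + 2*b² = 2*b² + 5*b)
g(w) = w³
J(M) = M³*(75 + M) (J(M) = M³*(M + 5*(5 + 2*5)) = M³*(M + 5*(5 + 10)) = M³*(M + 5*15) = M³*(M + 75) = M³*(75 + M))
-85*J(2) = -85*2³*(75 + 2) = -680*77 = -85*616 = -52360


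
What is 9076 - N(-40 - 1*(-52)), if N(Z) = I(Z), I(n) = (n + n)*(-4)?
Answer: 9172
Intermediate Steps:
I(n) = -8*n (I(n) = (2*n)*(-4) = -8*n)
N(Z) = -8*Z
9076 - N(-40 - 1*(-52)) = 9076 - (-8)*(-40 - 1*(-52)) = 9076 - (-8)*(-40 + 52) = 9076 - (-8)*12 = 9076 - 1*(-96) = 9076 + 96 = 9172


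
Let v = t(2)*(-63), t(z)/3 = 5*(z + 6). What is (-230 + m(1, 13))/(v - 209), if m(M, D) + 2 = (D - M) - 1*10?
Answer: 230/7769 ≈ 0.029605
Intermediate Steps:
t(z) = 90 + 15*z (t(z) = 3*(5*(z + 6)) = 3*(5*(6 + z)) = 3*(30 + 5*z) = 90 + 15*z)
m(M, D) = -12 + D - M (m(M, D) = -2 + ((D - M) - 1*10) = -2 + ((D - M) - 10) = -2 + (-10 + D - M) = -12 + D - M)
v = -7560 (v = (90 + 15*2)*(-63) = (90 + 30)*(-63) = 120*(-63) = -7560)
(-230 + m(1, 13))/(v - 209) = (-230 + (-12 + 13 - 1*1))/(-7560 - 209) = (-230 + (-12 + 13 - 1))/(-7769) = (-230 + 0)*(-1/7769) = -230*(-1/7769) = 230/7769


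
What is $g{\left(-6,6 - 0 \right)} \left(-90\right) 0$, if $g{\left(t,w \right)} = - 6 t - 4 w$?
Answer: $0$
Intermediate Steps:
$g{\left(-6,6 - 0 \right)} \left(-90\right) 0 = \left(\left(-6\right) \left(-6\right) - 4 \left(6 - 0\right)\right) \left(-90\right) 0 = \left(36 - 4 \left(6 + 0\right)\right) \left(-90\right) 0 = \left(36 - 24\right) \left(-90\right) 0 = 12 \left(-90\right) 0 = \left(-1080\right) 0 = 0$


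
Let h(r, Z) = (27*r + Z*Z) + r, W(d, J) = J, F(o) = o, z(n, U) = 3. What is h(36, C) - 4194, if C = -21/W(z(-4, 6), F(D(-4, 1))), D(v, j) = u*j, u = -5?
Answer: -79209/25 ≈ -3168.4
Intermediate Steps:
D(v, j) = -5*j
C = 21/5 (C = -21/((-5*1)) = -21/(-5) = -21*(-1/5) = 21/5 ≈ 4.2000)
h(r, Z) = Z**2 + 28*r (h(r, Z) = (27*r + Z**2) + r = (Z**2 + 27*r) + r = Z**2 + 28*r)
h(36, C) - 4194 = ((21/5)**2 + 28*36) - 4194 = (441/25 + 1008) - 4194 = 25641/25 - 4194 = -79209/25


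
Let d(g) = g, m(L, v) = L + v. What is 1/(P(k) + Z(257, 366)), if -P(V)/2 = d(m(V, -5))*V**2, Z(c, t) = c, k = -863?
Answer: 1/1292919241 ≈ 7.7344e-10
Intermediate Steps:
P(V) = -2*V**2*(-5 + V) (P(V) = -2*(V - 5)*V**2 = -2*(-5 + V)*V**2 = -2*V**2*(-5 + V))
1/(P(k) + Z(257, 366)) = 1/(2*(-863)**2*(5 - 1*(-863)) + 257) = 1/(2*744769*(5 + 863) + 257) = 1/(2*744769*868 + 257) = 1/(1292918984 + 257) = 1/1292919241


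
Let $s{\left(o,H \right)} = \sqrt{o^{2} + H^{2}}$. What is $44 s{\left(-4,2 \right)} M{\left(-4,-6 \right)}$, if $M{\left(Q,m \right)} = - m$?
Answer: $528 \sqrt{5} \approx 1180.6$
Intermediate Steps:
$s{\left(o,H \right)} = \sqrt{H^{2} + o^{2}}$
$44 s{\left(-4,2 \right)} M{\left(-4,-6 \right)} = 44 \sqrt{2^{2} + \left(-4\right)^{2}} \left(\left(-1\right) \left(-6\right)\right) = 44 \sqrt{4 + 16} \cdot 6 = 44 \sqrt{20} \cdot 6 = 44 \cdot 2 \sqrt{5} \cdot 6 = 88 \sqrt{5} \cdot 6 = 528 \sqrt{5}$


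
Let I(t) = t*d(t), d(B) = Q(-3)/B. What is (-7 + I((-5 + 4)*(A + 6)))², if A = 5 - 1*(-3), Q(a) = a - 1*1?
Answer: 121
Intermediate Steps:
Q(a) = -1 + a (Q(a) = a - 1 = -1 + a)
A = 8 (A = 5 + 3 = 8)
d(B) = -4/B (d(B) = (-1 - 3)/B = -4/B)
I(t) = -4 (I(t) = t*(-4/t) = -4)
(-7 + I((-5 + 4)*(A + 6)))² = (-7 - 4)² = (-11)² = 121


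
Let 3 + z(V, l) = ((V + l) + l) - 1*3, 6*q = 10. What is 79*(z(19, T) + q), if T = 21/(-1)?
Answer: -6478/3 ≈ -2159.3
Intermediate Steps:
q = 5/3 (q = (⅙)*10 = 5/3 ≈ 1.6667)
T = -21 (T = 21*(-1) = -21)
z(V, l) = -6 + V + 2*l (z(V, l) = -3 + (((V + l) + l) - 1*3) = -3 + ((V + 2*l) - 3) = -3 + (-3 + V + 2*l) = -6 + V + 2*l)
79*(z(19, T) + q) = 79*((-6 + 19 + 2*(-21)) + 5/3) = 79*((-6 + 19 - 42) + 5/3) = 79*(-29 + 5/3) = 79*(-82/3) = -6478/3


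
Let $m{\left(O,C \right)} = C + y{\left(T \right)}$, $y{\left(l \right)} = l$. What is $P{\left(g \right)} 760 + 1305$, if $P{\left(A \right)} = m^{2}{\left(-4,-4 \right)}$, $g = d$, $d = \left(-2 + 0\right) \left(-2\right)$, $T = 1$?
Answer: $8145$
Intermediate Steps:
$m{\left(O,C \right)} = 1 + C$ ($m{\left(O,C \right)} = C + 1 = 1 + C$)
$d = 4$ ($d = \left(-2\right) \left(-2\right) = 4$)
$g = 4$
$P{\left(A \right)} = 9$ ($P{\left(A \right)} = \left(1 - 4\right)^{2} = \left(-3\right)^{2} = 9$)
$P{\left(g \right)} 760 + 1305 = 9 \cdot 760 + 1305 = 6840 + 1305 = 8145$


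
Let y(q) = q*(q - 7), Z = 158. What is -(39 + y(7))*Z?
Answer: -6162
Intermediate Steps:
y(q) = q*(-7 + q)
-(39 + y(7))*Z = -(39 + 7*(-7 + 7))*158 = -(39 + 7*0)*158 = -(39 + 0)*158 = -39*158 = -1*6162 = -6162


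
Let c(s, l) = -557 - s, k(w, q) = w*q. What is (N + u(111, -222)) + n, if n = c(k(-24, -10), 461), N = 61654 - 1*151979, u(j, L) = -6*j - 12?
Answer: -91800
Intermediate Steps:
k(w, q) = q*w
u(j, L) = -12 - 6*j
N = -90325 (N = 61654 - 151979 = -90325)
n = -797 (n = -557 - (-10)*(-24) = -557 - 1*240 = -557 - 240 = -797)
(N + u(111, -222)) + n = (-90325 + (-12 - 6*111)) - 797 = (-90325 + (-12 - 666)) - 797 = (-90325 - 678) - 797 = -91003 - 797 = -91800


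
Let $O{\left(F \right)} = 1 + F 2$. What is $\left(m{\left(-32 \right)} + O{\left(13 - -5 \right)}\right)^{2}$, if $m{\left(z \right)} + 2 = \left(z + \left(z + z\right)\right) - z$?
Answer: $841$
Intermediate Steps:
$m{\left(z \right)} = -2 + 2 z$ ($m{\left(z \right)} = -2 + \left(\left(z + \left(z + z\right)\right) - z\right) = -2 + \left(\left(z + 2 z\right) - z\right) = -2 + \left(3 z - z\right) = -2 + 2 z$)
$O{\left(F \right)} = 1 + 2 F$
$\left(m{\left(-32 \right)} + O{\left(13 - -5 \right)}\right)^{2} = \left(\left(-2 + 2 \left(-32\right)\right) + \left(1 + 2 \left(13 - -5\right)\right)\right)^{2} = \left(\left(-2 - 64\right) + \left(1 + 2 \left(13 + 5\right)\right)\right)^{2} = \left(-66 + \left(1 + 2 \cdot 18\right)\right)^{2} = \left(-66 + \left(1 + 36\right)\right)^{2} = \left(-66 + 37\right)^{2} = \left(-29\right)^{2} = 841$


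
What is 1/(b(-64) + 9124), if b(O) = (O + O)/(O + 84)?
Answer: 5/45588 ≈ 0.00010968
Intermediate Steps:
b(O) = 2*O/(84 + O) (b(O) = (2*O)/(84 + O) = 2*O/(84 + O))
1/(b(-64) + 9124) = 1/(2*(-64)/(84 - 64) + 9124) = 1/(2*(-64)/20 + 9124) = 1/(2*(-64)*(1/20) + 9124) = 1/(-32/5 + 9124) = 1/(45588/5) = 5/45588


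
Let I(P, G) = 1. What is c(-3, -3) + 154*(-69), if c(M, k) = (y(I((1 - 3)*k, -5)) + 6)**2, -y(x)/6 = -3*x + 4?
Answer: -10626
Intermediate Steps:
y(x) = -24 + 18*x (y(x) = -6*(-3*x + 4) = -6*(4 - 3*x) = -24 + 18*x)
c(M, k) = 0 (c(M, k) = ((-24 + 18*1) + 6)**2 = ((-24 + 18) + 6)**2 = (-6 + 6)**2 = 0**2 = 0)
c(-3, -3) + 154*(-69) = 0 + 154*(-69) = 0 - 10626 = -10626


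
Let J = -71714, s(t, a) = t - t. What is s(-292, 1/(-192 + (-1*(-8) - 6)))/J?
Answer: 0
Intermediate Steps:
s(t, a) = 0
s(-292, 1/(-192 + (-1*(-8) - 6)))/J = 0/(-71714) = 0*(-1/71714) = 0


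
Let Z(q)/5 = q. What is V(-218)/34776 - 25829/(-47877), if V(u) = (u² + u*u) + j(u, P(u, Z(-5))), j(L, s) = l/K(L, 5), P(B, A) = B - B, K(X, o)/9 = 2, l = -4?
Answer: 8173247641/2497455828 ≈ 3.2726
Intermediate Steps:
K(X, o) = 18 (K(X, o) = 9*2 = 18)
Z(q) = 5*q
P(B, A) = 0
j(L, s) = -2/9 (j(L, s) = -4/18 = -4*1/18 = -2/9)
V(u) = -2/9 + 2*u² (V(u) = (u² + u*u) - 2/9 = (u² + u²) - 2/9 = 2*u² - 2/9 = -2/9 + 2*u²)
V(-218)/34776 - 25829/(-47877) = (-2/9 + 2*(-218)²)/34776 - 25829/(-47877) = (-2/9 + 2*47524)*(1/34776) - 25829*(-1/47877) = (-2/9 + 95048)*(1/34776) + 25829/47877 = (855430/9)*(1/34776) + 25829/47877 = 427715/156492 + 25829/47877 = 8173247641/2497455828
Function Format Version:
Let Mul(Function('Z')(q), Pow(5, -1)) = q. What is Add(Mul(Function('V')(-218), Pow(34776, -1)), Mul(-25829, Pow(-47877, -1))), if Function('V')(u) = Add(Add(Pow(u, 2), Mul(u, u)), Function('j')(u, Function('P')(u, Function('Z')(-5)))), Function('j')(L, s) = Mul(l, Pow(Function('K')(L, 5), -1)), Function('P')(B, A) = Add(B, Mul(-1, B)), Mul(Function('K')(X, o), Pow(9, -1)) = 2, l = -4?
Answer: Rational(8173247641, 2497455828) ≈ 3.2726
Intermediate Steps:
Function('K')(X, o) = 18 (Function('K')(X, o) = Mul(9, 2) = 18)
Function('Z')(q) = Mul(5, q)
Function('P')(B, A) = 0
Function('j')(L, s) = Rational(-2, 9) (Function('j')(L, s) = Mul(-4, Pow(18, -1)) = Mul(-4, Rational(1, 18)) = Rational(-2, 9))
Function('V')(u) = Add(Rational(-2, 9), Mul(2, Pow(u, 2))) (Function('V')(u) = Add(Add(Pow(u, 2), Mul(u, u)), Rational(-2, 9)) = Add(Add(Pow(u, 2), Pow(u, 2)), Rational(-2, 9)) = Add(Mul(2, Pow(u, 2)), Rational(-2, 9)) = Add(Rational(-2, 9), Mul(2, Pow(u, 2))))
Add(Mul(Function('V')(-218), Pow(34776, -1)), Mul(-25829, Pow(-47877, -1))) = Add(Mul(Add(Rational(-2, 9), Mul(2, Pow(-218, 2))), Pow(34776, -1)), Mul(-25829, Pow(-47877, -1))) = Add(Mul(Add(Rational(-2, 9), Mul(2, 47524)), Rational(1, 34776)), Mul(-25829, Rational(-1, 47877))) = Add(Mul(Add(Rational(-2, 9), 95048), Rational(1, 34776)), Rational(25829, 47877)) = Add(Mul(Rational(855430, 9), Rational(1, 34776)), Rational(25829, 47877)) = Add(Rational(427715, 156492), Rational(25829, 47877)) = Rational(8173247641, 2497455828)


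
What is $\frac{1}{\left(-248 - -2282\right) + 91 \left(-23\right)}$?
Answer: $- \frac{1}{59} \approx -0.016949$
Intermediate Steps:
$\frac{1}{\left(-248 - -2282\right) + 91 \left(-23\right)} = \frac{1}{\left(-248 + 2282\right) - 2093} = \frac{1}{2034 - 2093} = \frac{1}{-59} = - \frac{1}{59}$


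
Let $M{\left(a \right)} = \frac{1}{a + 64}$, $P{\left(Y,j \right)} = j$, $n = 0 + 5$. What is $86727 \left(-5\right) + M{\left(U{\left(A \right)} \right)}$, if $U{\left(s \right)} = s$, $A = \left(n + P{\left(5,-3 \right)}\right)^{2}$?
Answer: $- \frac{29487179}{68} \approx -4.3364 \cdot 10^{5}$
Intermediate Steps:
$n = 5$
$A = 4$ ($A = \left(5 - 3\right)^{2} = 2^{2} = 4$)
$M{\left(a \right)} = \frac{1}{64 + a}$
$86727 \left(-5\right) + M{\left(U{\left(A \right)} \right)} = 86727 \left(-5\right) + \frac{1}{64 + 4} = -433635 + \frac{1}{68} = - \frac{29487179}{68}$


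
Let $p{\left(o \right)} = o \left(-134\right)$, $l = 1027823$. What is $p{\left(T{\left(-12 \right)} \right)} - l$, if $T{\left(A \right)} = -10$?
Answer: $-1026483$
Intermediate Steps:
$p{\left(o \right)} = - 134 o$
$p{\left(T{\left(-12 \right)} \right)} - l = \left(-134\right) \left(-10\right) - 1027823 = 1340 - 1027823 = -1026483$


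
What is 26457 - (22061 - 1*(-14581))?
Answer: -10185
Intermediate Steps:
26457 - (22061 - 1*(-14581)) = 26457 - (22061 + 14581) = 26457 - 1*36642 = 26457 - 36642 = -10185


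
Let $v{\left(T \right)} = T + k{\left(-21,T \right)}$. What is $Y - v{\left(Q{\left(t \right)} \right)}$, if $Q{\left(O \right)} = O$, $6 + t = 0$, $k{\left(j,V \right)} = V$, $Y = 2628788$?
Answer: $2628800$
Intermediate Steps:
$t = -6$ ($t = -6 + 0 = -6$)
$v{\left(T \right)} = 2 T$ ($v{\left(T \right)} = T + T = 2 T$)
$Y - v{\left(Q{\left(t \right)} \right)} = 2628788 - 2 \left(-6\right) = 2628788 - -12 = 2628788 + 12 = 2628800$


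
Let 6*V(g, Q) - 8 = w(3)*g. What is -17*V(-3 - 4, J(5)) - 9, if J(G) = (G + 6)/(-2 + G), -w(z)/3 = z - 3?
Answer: -95/3 ≈ -31.667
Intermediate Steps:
w(z) = 9 - 3*z (w(z) = -3*(z - 3) = -3*(-3 + z) = 9 - 3*z)
J(G) = (6 + G)/(-2 + G)
V(g, Q) = 4/3 (V(g, Q) = 4/3 + ((9 - 3*3)*g)/6 = 4/3 + ((9 - 9)*g)/6 = 4/3 + (0*g)/6 = 4/3 + (⅙)*0 = 4/3 + 0 = 4/3)
-17*V(-3 - 4, J(5)) - 9 = -17*4/3 - 9 = -68/3 - 9 = -95/3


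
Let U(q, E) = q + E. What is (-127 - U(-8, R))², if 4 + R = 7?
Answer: 14884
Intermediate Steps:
R = 3 (R = -4 + 7 = 3)
U(q, E) = E + q
(-127 - U(-8, R))² = (-127 - (3 - 8))² = (-127 - 1*(-5))² = (-127 + 5)² = (-122)² = 14884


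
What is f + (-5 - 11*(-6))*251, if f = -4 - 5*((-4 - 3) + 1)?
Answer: 15337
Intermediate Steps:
f = 26 (f = -4 - 5*(-7 + 1) = -4 - 5*(-6) = -4 + 30 = 26)
f + (-5 - 11*(-6))*251 = 26 + (-5 - 11*(-6))*251 = 26 + (-5 + 66)*251 = 26 + 61*251 = 26 + 15311 = 15337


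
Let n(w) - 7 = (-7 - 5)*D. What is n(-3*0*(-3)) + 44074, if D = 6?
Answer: 44009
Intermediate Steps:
n(w) = -65 (n(w) = 7 + (-7 - 5)*6 = 7 - 12*6 = 7 - 72 = -65)
n(-3*0*(-3)) + 44074 = -65 + 44074 = 44009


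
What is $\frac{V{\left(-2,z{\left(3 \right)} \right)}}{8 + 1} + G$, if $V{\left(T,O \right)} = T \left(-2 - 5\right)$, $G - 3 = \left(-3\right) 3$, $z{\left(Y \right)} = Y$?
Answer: $- \frac{40}{9} \approx -4.4444$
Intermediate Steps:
$G = -6$ ($G = 3 - 9 = -6$)
$V{\left(T,O \right)} = - 7 T$ ($V{\left(T,O \right)} = T \left(-7\right) = - 7 T$)
$\frac{V{\left(-2,z{\left(3 \right)} \right)}}{8 + 1} + G = \frac{\left(-7\right) \left(-2\right)}{8 + 1} - 6 = \frac{1}{9} \cdot 14 - 6 = \frac{14}{9} - 6 = - \frac{40}{9}$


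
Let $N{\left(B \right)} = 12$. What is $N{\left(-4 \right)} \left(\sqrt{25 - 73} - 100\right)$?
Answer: $-1200 + 48 i \sqrt{3} \approx -1200.0 + 83.138 i$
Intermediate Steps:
$N{\left(-4 \right)} \left(\sqrt{25 - 73} - 100\right) = 12 \left(\sqrt{25 - 73} - 100\right) = 12 \left(\sqrt{-48} - 100\right) = 12 \left(4 i \sqrt{3} - 100\right) = 12 \left(-100 + 4 i \sqrt{3}\right) = -1200 + 48 i \sqrt{3}$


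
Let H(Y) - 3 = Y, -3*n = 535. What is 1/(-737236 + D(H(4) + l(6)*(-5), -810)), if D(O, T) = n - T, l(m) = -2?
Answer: -3/2209813 ≈ -1.3576e-6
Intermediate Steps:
n = -535/3 (n = -⅓*535 = -535/3 ≈ -178.33)
H(Y) = 3 + Y
D(O, T) = -535/3 - T
1/(-737236 + D(H(4) + l(6)*(-5), -810)) = 1/(-737236 + (-535/3 - 1*(-810))) = 1/(-737236 + (-535/3 + 810)) = 1/(-737236 + 1895/3) = 1/(-2209813/3) = -3/2209813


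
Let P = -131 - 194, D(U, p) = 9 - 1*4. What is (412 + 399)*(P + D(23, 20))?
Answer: -259520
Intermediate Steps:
D(U, p) = 5 (D(U, p) = 9 - 4 = 5)
P = -325
(412 + 399)*(P + D(23, 20)) = (412 + 399)*(-325 + 5) = 811*(-320) = -259520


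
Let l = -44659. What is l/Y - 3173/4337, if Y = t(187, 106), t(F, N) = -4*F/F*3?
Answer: 193648007/52044 ≈ 3720.9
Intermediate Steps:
t(F, N) = -12 (t(F, N) = -4*1*3 = -4*3 = -12)
Y = -12
l/Y - 3173/4337 = -44659/(-12) - 3173/4337 = -44659*(-1/12) - 3173*1/4337 = 44659/12 - 3173/4337 = 193648007/52044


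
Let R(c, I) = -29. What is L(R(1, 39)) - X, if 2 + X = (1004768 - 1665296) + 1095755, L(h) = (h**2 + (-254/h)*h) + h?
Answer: -434667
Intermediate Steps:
L(h) = -254 + h + h**2 (L(h) = (h**2 - 254) + h = (-254 + h**2) + h = -254 + h + h**2)
X = 435225 (X = -2 + ((1004768 - 1665296) + 1095755) = -2 + (-660528 + 1095755) = -2 + 435227 = 435225)
L(R(1, 39)) - X = (-254 - 29 + (-29)**2) - 1*435225 = (-254 - 29 + 841) - 435225 = 558 - 435225 = -434667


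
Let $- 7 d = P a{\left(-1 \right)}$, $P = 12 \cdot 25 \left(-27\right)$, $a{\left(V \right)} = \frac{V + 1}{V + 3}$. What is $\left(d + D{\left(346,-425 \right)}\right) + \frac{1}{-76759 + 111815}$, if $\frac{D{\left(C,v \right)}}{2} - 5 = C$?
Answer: $\frac{24609313}{35056} \approx 702.0$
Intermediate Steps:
$D{\left(C,v \right)} = 10 + 2 C$
$a{\left(V \right)} = \frac{1 + V}{3 + V}$
$P = -8100$ ($P = 300 \left(-27\right) = -8100$)
$d = 0$ ($d = - \frac{\left(-8100\right) \frac{1 - 1}{3 - 1}}{7} = - \frac{\left(-8100\right) \frac{1}{2} \cdot 0}{7} = - \frac{\left(-8100\right) 0}{7} = \left(- \frac{1}{7}\right) 0 = 0$)
$\left(d + D{\left(346,-425 \right)}\right) + \frac{1}{-76759 + 111815} = \left(0 + \left(10 + 2 \cdot 346\right)\right) + \frac{1}{-76759 + 111815} = \left(0 + \left(10 + 692\right)\right) + \frac{1}{35056} = \left(0 + 702\right) + \frac{1}{35056} = 702 + \frac{1}{35056} = \frac{24609313}{35056}$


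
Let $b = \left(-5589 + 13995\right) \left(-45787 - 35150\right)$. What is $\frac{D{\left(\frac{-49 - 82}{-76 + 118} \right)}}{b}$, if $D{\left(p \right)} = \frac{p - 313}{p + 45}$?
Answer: $\frac{781}{70396879194} \approx 1.1094 \cdot 10^{-8}$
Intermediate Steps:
$D{\left(p \right)} = \frac{-313 + p}{45 + p}$
$b = -680356422$ ($b = 8406 \left(-80937\right) = -680356422$)
$\frac{D{\left(\frac{-49 - 82}{-76 + 118} \right)}}{b} = \frac{\frac{1}{45 + \frac{-49 - 82}{-76 + 118}} \left(-313 + \frac{-49 - 82}{-76 + 118}\right)}{-680356422} = \frac{-313 - \frac{131}{42}}{45 - \frac{131}{42}} \left(- \frac{1}{680356422}\right) = \frac{1}{\frac{1759}{42}} \left(- \frac{13277}{42}\right) \left(- \frac{1}{680356422}\right) = \frac{42}{1759} \left(- \frac{13277}{42}\right) \left(- \frac{1}{680356422}\right) = \left(- \frac{13277}{1759}\right) \left(- \frac{1}{680356422}\right) = \frac{781}{70396879194}$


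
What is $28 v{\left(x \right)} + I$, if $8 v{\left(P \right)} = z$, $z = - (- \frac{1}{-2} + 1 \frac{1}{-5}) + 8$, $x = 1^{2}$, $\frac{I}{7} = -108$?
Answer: $- \frac{14581}{20} \approx -729.05$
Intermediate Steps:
$I = -756$ ($I = 7 \left(-108\right) = -756$)
$x = 1$
$z = \frac{77}{10}$ ($z = - (\left(-1\right) \left(- \frac{1}{2}\right) + 1 \left(- \frac{1}{5}\right)) + 8 = - (\frac{1}{2} - \frac{1}{5}) + 8 = \left(-1\right) \frac{3}{10} + 8 = - \frac{3}{10} + 8 = \frac{77}{10} \approx 7.7$)
$v{\left(P \right)} = \frac{77}{80}$ ($v{\left(P \right)} = \frac{1}{8} \cdot \frac{77}{10} = \frac{77}{80}$)
$28 v{\left(x \right)} + I = 28 \cdot \frac{77}{80} - 756 = \frac{539}{20} - 756 = - \frac{14581}{20}$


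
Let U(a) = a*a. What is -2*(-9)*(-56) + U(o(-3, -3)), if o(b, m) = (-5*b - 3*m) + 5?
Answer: -167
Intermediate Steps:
o(b, m) = 5 - 5*b - 3*m
U(a) = a²
-2*(-9)*(-56) + U(o(-3, -3)) = -2*(-9)*(-56) + (5 - 5*(-3) - 3*(-3))² = 18*(-56) + (5 + 15 + 9)² = -1008 + 29² = -1008 + 841 = -167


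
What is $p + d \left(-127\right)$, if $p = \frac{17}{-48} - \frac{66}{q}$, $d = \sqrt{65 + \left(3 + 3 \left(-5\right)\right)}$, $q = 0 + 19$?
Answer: $- \frac{3491}{912} - 127 \sqrt{53} \approx -928.4$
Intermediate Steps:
$q = 19$
$d = \sqrt{53}$ ($d = \sqrt{65 + \left(3 - 15\right)} = \sqrt{65 - 12} = \sqrt{53} \approx 7.2801$)
$p = - \frac{3491}{912}$ ($p = \frac{17}{-48} - \frac{66}{19} = 17 \left(- \frac{1}{48}\right) - \frac{66}{19} = - \frac{17}{48} - \frac{66}{19} = - \frac{3491}{912} \approx -3.8279$)
$p + d \left(-127\right) = - \frac{3491}{912} + \sqrt{53} \left(-127\right) = - \frac{3491}{912} - 127 \sqrt{53}$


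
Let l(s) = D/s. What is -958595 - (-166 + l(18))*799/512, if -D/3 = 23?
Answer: -2943989659/3072 ≈ -9.5833e+5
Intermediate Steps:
D = -69 (D = -3*23 = -69)
l(s) = -69/s
-958595 - (-166 + l(18))*799/512 = -958595 - (-166 - 69/18)*799/512 = -958595 - (-166 - 69*1/18)*799*(1/512) = -958595 - (-166 - 23/6)*799/512 = -958595 - (-1019)*799/(6*512) = -958595 - 1*(-814181/3072) = -958595 + 814181/3072 = -2943989659/3072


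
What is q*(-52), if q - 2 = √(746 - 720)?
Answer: -104 - 52*√26 ≈ -369.15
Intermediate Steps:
q = 2 + √26 (q = 2 + √(746 - 720) = 2 + √26 ≈ 7.0990)
q*(-52) = (2 + √26)*(-52) = -104 - 52*√26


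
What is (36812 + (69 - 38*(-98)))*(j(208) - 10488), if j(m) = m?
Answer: -417419400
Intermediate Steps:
(36812 + (69 - 38*(-98)))*(j(208) - 10488) = (36812 + (69 - 38*(-98)))*(208 - 10488) = (36812 + (69 + 3724))*(-10280) = (36812 + 3793)*(-10280) = 40605*(-10280) = -417419400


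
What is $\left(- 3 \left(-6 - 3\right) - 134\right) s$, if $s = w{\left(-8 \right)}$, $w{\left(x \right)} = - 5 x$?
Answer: $-4280$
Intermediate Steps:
$s = 40$ ($s = \left(-5\right) \left(-8\right) = 40$)
$\left(- 3 \left(-6 - 3\right) - 134\right) s = \left(- 3 \left(-6 - 3\right) - 134\right) 40 = \left(\left(-3\right) \left(-9\right) - 134\right) 40 = \left(27 - 134\right) 40 = \left(-107\right) 40 = -4280$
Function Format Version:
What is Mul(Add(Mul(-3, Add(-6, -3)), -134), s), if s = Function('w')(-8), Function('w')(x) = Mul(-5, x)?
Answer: -4280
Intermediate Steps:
s = 40 (s = Mul(-5, -8) = 40)
Mul(Add(Mul(-3, Add(-6, -3)), -134), s) = Mul(Add(Mul(-3, Add(-6, -3)), -134), 40) = Mul(Add(Mul(-3, -9), -134), 40) = Mul(Add(27, -134), 40) = Mul(-107, 40) = -4280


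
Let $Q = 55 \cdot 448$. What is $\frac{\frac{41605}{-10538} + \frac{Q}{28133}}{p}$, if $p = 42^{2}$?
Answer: $- \frac{2065345}{1185862216} \approx -0.0017416$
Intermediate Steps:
$p = 1764$
$Q = 24640$
$\frac{\frac{41605}{-10538} + \frac{Q}{28133}}{p} = \frac{\frac{41605}{-10538} + \frac{24640}{28133}}{1764} = \left(41605 \left(- \frac{1}{10538}\right) + 24640 \cdot \frac{1}{28133}\right) \frac{1}{1764} = \left(- \frac{41605}{10538} + \frac{3520}{4019}\right) \frac{1}{1764} = \left(- \frac{130116735}{42352222}\right) \frac{1}{1764} = - \frac{2065345}{1185862216}$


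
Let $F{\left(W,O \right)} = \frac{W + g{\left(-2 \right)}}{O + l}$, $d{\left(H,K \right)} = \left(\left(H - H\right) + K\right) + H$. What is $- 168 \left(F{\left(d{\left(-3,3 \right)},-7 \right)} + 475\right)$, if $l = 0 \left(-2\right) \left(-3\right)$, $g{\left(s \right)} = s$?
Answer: $-79848$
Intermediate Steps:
$l = 0$ ($l = 0 \left(-3\right) = 0$)
$d{\left(H,K \right)} = H + K$ ($d{\left(H,K \right)} = \left(0 + K\right) + H = K + H = H + K$)
$F{\left(W,O \right)} = \frac{-2 + W}{O}$ ($F{\left(W,O \right)} = \frac{W - 2}{O + 0} = \frac{-2 + W}{O}$)
$- 168 \left(F{\left(d{\left(-3,3 \right)},-7 \right)} + 475\right) = - 168 \left(\frac{-2 + \left(-3 + 3\right)}{-7} + 475\right) = - 168 \left(- \frac{-2 + 0}{7} + 475\right) = - 168 \left(\left(- \frac{1}{7}\right) \left(-2\right) + 475\right) = - 168 \left(\frac{2}{7} + 475\right) = \left(-168\right) \frac{3327}{7} = -79848$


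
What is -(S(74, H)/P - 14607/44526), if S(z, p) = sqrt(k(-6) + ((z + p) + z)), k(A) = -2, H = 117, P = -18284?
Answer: 4869/14842 + sqrt(263)/18284 ≈ 0.32894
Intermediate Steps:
S(z, p) = sqrt(-2 + p + 2*z) (S(z, p) = sqrt(-2 + ((z + p) + z)) = sqrt(-2 + ((p + z) + z)) = sqrt(-2 + (p + 2*z)) = sqrt(-2 + p + 2*z))
-(S(74, H)/P - 14607/44526) = -(sqrt(-2 + 117 + 2*74)/(-18284) - 14607/44526) = -(sqrt(-2 + 117 + 148)*(-1/18284) - 14607*1/44526) = -(sqrt(263)*(-1/18284) - 4869/14842) = -(-sqrt(263)/18284 - 4869/14842) = -(-4869/14842 - sqrt(263)/18284) = 4869/14842 + sqrt(263)/18284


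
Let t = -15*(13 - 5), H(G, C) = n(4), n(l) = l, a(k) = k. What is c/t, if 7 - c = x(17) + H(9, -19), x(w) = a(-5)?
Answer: -1/15 ≈ -0.066667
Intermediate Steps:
x(w) = -5
H(G, C) = 4
t = -120 (t = -15*8 = -120)
c = 8 (c = 7 - (-5 + 4) = 7 - 1*(-1) = 7 + 1 = 8)
c/t = 8/(-120) = 8*(-1/120) = -1/15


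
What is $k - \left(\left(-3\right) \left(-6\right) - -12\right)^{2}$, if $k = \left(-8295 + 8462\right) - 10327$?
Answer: $-11060$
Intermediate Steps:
$k = -10160$ ($k = 167 - 10327 = -10160$)
$k - \left(\left(-3\right) \left(-6\right) - -12\right)^{2} = -10160 - \left(\left(-3\right) \left(-6\right) - -12\right)^{2} = -10160 - \left(18 + \left(-28 + 40\right)\right)^{2} = -10160 - \left(18 + 12\right)^{2} = -10160 - 30^{2} = -10160 - 900 = -11060$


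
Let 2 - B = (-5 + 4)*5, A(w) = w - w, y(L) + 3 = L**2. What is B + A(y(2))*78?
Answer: 7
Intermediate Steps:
y(L) = -3 + L**2
A(w) = 0
B = 7 (B = 2 - (-5 + 4)*5 = 2 - (-1)*5 = 2 - 1*(-5) = 2 + 5 = 7)
B + A(y(2))*78 = 7 + 0*78 = 7 + 0 = 7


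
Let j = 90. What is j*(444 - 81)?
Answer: 32670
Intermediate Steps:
j*(444 - 81) = 90*(444 - 81) = 90*363 = 32670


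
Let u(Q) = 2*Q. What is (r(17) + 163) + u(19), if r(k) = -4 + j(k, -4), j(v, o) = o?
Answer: 193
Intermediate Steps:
r(k) = -8 (r(k) = -4 - 4 = -8)
(r(17) + 163) + u(19) = (-8 + 163) + 2*19 = 155 + 38 = 193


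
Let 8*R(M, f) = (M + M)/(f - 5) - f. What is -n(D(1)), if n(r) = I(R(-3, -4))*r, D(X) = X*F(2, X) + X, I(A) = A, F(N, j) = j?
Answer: -7/6 ≈ -1.1667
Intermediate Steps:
R(M, f) = -f/8 + M/(4*(-5 + f)) (R(M, f) = ((M + M)/(f - 5) - f)/8 = ((2*M)/(-5 + f) - f)/8 = (2*M/(-5 + f) - f)/8 = (-f + 2*M/(-5 + f))/8 = -f/8 + M/(4*(-5 + f)))
D(X) = X + X**2 (D(X) = X*X + X = X**2 + X = X + X**2)
n(r) = 7*r/12 (n(r) = ((-1*(-4)**2 + 2*(-3) + 5*(-4))/(8*(-5 - 4)))*r = ((1/8)*(-1*16 - 6 - 20)/(-9))*r = ((1/8)*(-1/9)*(-16 - 6 - 20))*r = ((1/8)*(-1/9)*(-42))*r = 7*r/12)
-n(D(1)) = -7*1*(1 + 1)/12 = -7*1*2/12 = -7*2/12 = -1*7/6 = -7/6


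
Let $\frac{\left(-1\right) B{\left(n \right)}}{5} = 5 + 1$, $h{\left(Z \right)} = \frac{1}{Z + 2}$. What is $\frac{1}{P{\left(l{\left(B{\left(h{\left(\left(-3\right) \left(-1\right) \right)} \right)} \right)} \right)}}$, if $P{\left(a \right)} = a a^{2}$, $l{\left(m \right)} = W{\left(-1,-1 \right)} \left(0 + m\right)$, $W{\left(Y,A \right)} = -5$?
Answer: $\frac{1}{3375000} \approx 2.963 \cdot 10^{-7}$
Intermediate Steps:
$h{\left(Z \right)} = \frac{1}{2 + Z}$
$B{\left(n \right)} = -30$ ($B{\left(n \right)} = - 5 \left(5 + 1\right) = \left(-5\right) 6 = -30$)
$l{\left(m \right)} = - 5 m$ ($l{\left(m \right)} = - 5 \left(0 + m\right) = - 5 m$)
$P{\left(a \right)} = a^{3}$
$\frac{1}{P{\left(l{\left(B{\left(h{\left(\left(-3\right) \left(-1\right) \right)} \right)} \right)} \right)}} = \frac{1}{\left(\left(-5\right) \left(-30\right)\right)^{3}} = \frac{1}{150^{3}} = \frac{1}{3375000}$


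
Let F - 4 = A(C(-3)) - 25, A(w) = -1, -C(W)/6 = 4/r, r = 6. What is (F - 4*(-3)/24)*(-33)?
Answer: 1419/2 ≈ 709.50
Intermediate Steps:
C(W) = -4 (C(W) = -24/6 = -6*2/3 = -4)
F = -22 (F = 4 + (-1 - 25) = 4 - 26 = -22)
(F - 4*(-3)/24)*(-33) = (-22 - 4*(-3)/24)*(-33) = (-22 + 12*(1/24))*(-33) = (-22 + 1/2)*(-33) = -43/2*(-33) = 1419/2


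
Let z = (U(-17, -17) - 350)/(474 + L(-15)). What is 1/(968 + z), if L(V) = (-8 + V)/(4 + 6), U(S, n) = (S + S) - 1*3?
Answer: 4717/4562186 ≈ 0.0010339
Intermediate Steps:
U(S, n) = -3 + 2*S (U(S, n) = 2*S - 3 = -3 + 2*S)
L(V) = -4/5 + V/10 (L(V) = (-8 + V)/10 = (-8 + V)*(1/10) = -4/5 + V/10)
z = -3870/4717 (z = ((-3 + 2*(-17)) - 350)/(474 + (-4/5 + (1/10)*(-15))) = ((-3 - 34) - 350)/(474 + (-4/5 - 3/2)) = (-37 - 350)/(474 - 23/10) = -387/4717/10 = -387*10/4717 = -3870/4717 ≈ -0.82044)
1/(968 + z) = 1/(968 - 3870/4717) = 1/(4562186/4717) = 4717/4562186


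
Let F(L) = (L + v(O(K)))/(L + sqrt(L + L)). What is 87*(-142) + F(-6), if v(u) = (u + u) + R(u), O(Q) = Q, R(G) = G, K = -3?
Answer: -98817/8 + 5*I*sqrt(3)/8 ≈ -12352.0 + 1.0825*I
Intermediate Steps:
v(u) = 3*u (v(u) = (u + u) + u = 2*u + u = 3*u)
F(L) = (-9 + L)/(L + sqrt(2)*sqrt(L)) (F(L) = (L + 3*(-3))/(L + sqrt(L + L)) = (L - 9)/(L + sqrt(2*L)) = (-9 + L)/(L + sqrt(2)*sqrt(L)))
87*(-142) + F(-6) = 87*(-142) + (-9 - 6)/(-6 + sqrt(2)*sqrt(-6)) = -12354 - 15/(-6 + sqrt(2)*(I*sqrt(6))) = -12354 - 15/(-6 + 2*I*sqrt(3))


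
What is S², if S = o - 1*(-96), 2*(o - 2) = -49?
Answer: 21609/4 ≈ 5402.3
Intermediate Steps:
o = -45/2 (o = 2 + (½)*(-49) = 2 - 49/2 = -45/2 ≈ -22.500)
S = 147/2 (S = -45/2 - 1*(-96) = -45/2 + 96 = 147/2 ≈ 73.500)
S² = (147/2)² = 21609/4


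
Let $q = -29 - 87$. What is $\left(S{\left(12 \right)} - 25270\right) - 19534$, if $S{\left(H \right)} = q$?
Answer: $-44920$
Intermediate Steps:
$q = -116$ ($q = -29 - 87 = -116$)
$S{\left(H \right)} = -116$
$\left(S{\left(12 \right)} - 25270\right) - 19534 = \left(-116 - 25270\right) - 19534 = -25386 - 19534 = -44920$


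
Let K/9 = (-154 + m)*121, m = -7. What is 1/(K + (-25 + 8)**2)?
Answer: -1/175040 ≈ -5.7130e-6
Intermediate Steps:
K = -175329 (K = 9*((-154 - 7)*121) = 9*(-161*121) = 9*(-19481) = -175329)
1/(K + (-25 + 8)**2) = 1/(-175329 + (-25 + 8)**2) = 1/(-175329 + (-17)**2) = 1/(-175329 + 289) = 1/(-175040) = -1/175040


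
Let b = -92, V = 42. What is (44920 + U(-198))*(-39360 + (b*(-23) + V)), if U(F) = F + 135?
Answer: -1668770114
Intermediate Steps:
U(F) = 135 + F
(44920 + U(-198))*(-39360 + (b*(-23) + V)) = (44920 + (135 - 198))*(-39360 + (-92*(-23) + 42)) = (44920 - 63)*(-39360 + (2116 + 42)) = 44857*(-39360 + 2158) = 44857*(-37202) = -1668770114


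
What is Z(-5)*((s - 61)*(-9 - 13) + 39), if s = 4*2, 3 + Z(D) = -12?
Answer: -18075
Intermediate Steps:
Z(D) = -15 (Z(D) = -3 - 12 = -15)
s = 8
Z(-5)*((s - 61)*(-9 - 13) + 39) = -15*((8 - 61)*(-9 - 13) + 39) = -15*(-53*(-22) + 39) = -15*(1166 + 39) = -15*1205 = -18075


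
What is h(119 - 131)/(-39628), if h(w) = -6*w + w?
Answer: -15/9907 ≈ -0.0015141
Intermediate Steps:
h(w) = -5*w
h(119 - 131)/(-39628) = -5*(119 - 131)/(-39628) = -5*(-12)*(-1/39628) = 60*(-1/39628) = -15/9907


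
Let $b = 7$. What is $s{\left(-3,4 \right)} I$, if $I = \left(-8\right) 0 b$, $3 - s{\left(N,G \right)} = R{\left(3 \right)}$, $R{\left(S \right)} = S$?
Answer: $0$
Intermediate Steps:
$s{\left(N,G \right)} = 0$ ($s{\left(N,G \right)} = 3 - 3 = 0$)
$I = 0$ ($I = \left(-8\right) 0 \cdot 7 = 0 \cdot 7 = 0$)
$s{\left(-3,4 \right)} I = 0 \cdot 0 = 0$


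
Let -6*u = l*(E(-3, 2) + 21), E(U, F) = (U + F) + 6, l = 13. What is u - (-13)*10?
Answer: 221/3 ≈ 73.667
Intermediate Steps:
E(U, F) = 6 + F + U (E(U, F) = (F + U) + 6 = 6 + F + U)
u = -169/3 (u = -13*((6 + 2 - 3) + 21)/6 = -13*(5 + 21)/6 = -13*26/6 = -⅙*338 = -169/3 ≈ -56.333)
u - (-13)*10 = -169/3 - (-13)*10 = -169/3 - 1*(-130) = -169/3 + 130 = 221/3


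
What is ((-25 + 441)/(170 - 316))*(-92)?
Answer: 19136/73 ≈ 262.14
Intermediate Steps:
((-25 + 441)/(170 - 316))*(-92) = (416/(-146))*(-92) = (416*(-1/146))*(-92) = -208/73*(-92) = 19136/73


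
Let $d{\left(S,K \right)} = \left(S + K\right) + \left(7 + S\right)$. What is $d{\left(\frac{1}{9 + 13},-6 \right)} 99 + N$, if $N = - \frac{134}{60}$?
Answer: $\frac{3173}{30} \approx 105.77$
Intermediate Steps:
$N = - \frac{67}{30}$ ($N = \left(-134\right) \frac{1}{60} = - \frac{67}{30} \approx -2.2333$)
$d{\left(S,K \right)} = 7 + K + 2 S$ ($d{\left(S,K \right)} = \left(K + S\right) + \left(7 + S\right) = 7 + K + 2 S$)
$d{\left(\frac{1}{9 + 13},-6 \right)} 99 + N = \left(7 - 6 + \frac{2}{9 + 13}\right) 99 - \frac{67}{30} = \left(7 - 6 + \frac{2}{22}\right) 99 - \frac{67}{30} = \left(7 - 6 + 2 \cdot \frac{1}{22}\right) 99 - \frac{67}{30} = \left(7 - 6 + \frac{1}{11}\right) 99 - \frac{67}{30} = \frac{12}{11} \cdot 99 - \frac{67}{30} = 108 - \frac{67}{30} = \frac{3173}{30}$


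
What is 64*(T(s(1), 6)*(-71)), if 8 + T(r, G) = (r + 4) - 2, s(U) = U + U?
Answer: 18176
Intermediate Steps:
s(U) = 2*U
T(r, G) = -6 + r (T(r, G) = -8 + ((r + 4) - 2) = -8 + ((4 + r) - 2) = -8 + (2 + r) = -6 + r)
64*(T(s(1), 6)*(-71)) = 64*((-6 + 2*1)*(-71)) = 64*((-6 + 2)*(-71)) = 64*(-4*(-71)) = 64*284 = 18176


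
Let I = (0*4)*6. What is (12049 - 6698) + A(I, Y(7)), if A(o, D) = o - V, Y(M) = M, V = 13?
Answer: 5338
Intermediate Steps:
I = 0 (I = 0*6 = 0)
A(o, D) = -13 + o (A(o, D) = o - 1*13 = o - 13 = -13 + o)
(12049 - 6698) + A(I, Y(7)) = (12049 - 6698) + (-13 + 0) = 5351 - 13 = 5338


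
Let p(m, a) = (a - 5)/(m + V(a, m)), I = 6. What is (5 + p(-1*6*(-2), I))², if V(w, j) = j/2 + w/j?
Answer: 34969/1369 ≈ 25.543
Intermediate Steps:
V(w, j) = j/2 + w/j (V(w, j) = j*(½) + w/j = j/2 + w/j)
p(m, a) = (-5 + a)/(3*m/2 + a/m) (p(m, a) = (a - 5)/(m + (m/2 + a/m)) = (-5 + a)/(3*m/2 + a/m))
(5 + p(-1*6*(-2), I))² = (5 + 2*(-1*6*(-2))*(-5 + 6)/(2*6 + 3*(-1*6*(-2))²))² = (5 + 2*(-6*(-2))*1/(12 + 3*(-6*(-2))²))² = (5 + 2*12*1/(12 + 3*12²))² = (5 + 2*12*1/(12 + 3*144))² = (5 + 2*12*1/(12 + 432))² = (5 + 2*12*1/444)² = (5 + 2*12*(1/444)*1)² = (5 + 2/37)² = (187/37)² = 34969/1369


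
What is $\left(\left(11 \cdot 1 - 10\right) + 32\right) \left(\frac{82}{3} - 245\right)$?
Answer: $-7183$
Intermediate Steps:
$\left(\left(11 \cdot 1 - 10\right) + 32\right) \left(\frac{82}{3} - 245\right) = \left(\left(11 - 10\right) + 32\right) \left(82 \cdot \frac{1}{3} - 245\right) = \left(1 + 32\right) \left(\frac{82}{3} - 245\right) = 33 \left(- \frac{653}{3}\right) = -7183$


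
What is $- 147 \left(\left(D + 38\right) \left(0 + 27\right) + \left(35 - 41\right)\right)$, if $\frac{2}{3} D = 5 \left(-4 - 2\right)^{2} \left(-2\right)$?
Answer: $1993320$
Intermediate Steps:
$D = -540$ ($D = \frac{3 \cdot 5 \left(-4 - 2\right)^{2} \left(-2\right)}{2} = \frac{3 \cdot 5 \left(-6\right)^{2} \left(-2\right)}{2} = \frac{3 \cdot 5 \cdot 36 \left(-2\right)}{2} = \frac{3 \cdot 180 \left(-2\right)}{2} = \frac{3}{2} \left(-360\right) = -540$)
$- 147 \left(\left(D + 38\right) \left(0 + 27\right) + \left(35 - 41\right)\right) = - 147 \left(\left(-540 + 38\right) \left(0 + 27\right) + \left(35 - 41\right)\right) = - 147 \left(\left(-502\right) 27 - 6\right) = - 147 \left(-13554 - 6\right) = \left(-147\right) \left(-13560\right) = 1993320$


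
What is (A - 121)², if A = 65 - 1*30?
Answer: 7396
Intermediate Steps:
A = 35 (A = 65 - 30 = 35)
(A - 121)² = (35 - 121)² = (-86)² = 7396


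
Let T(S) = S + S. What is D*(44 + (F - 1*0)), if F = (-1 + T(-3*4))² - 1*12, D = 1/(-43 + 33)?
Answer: -657/10 ≈ -65.700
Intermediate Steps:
T(S) = 2*S
D = -⅒ (D = 1/(-10) = -⅒ ≈ -0.10000)
F = 613 (F = (-1 + 2*(-3*4))² - 1*12 = (-1 + 2*(-12))² - 12 = (-1 - 24)² - 12 = (-25)² - 12 = 625 - 12 = 613)
D*(44 + (F - 1*0)) = -(44 + (613 - 1*0))/10 = -(44 + (613 + 0))/10 = -(44 + 613)/10 = -⅒*657 = -657/10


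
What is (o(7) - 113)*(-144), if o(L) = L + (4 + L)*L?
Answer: 4176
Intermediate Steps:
o(L) = L + L*(4 + L)
(o(7) - 113)*(-144) = (7*(5 + 7) - 113)*(-144) = (7*12 - 113)*(-144) = (84 - 113)*(-144) = -29*(-144) = 4176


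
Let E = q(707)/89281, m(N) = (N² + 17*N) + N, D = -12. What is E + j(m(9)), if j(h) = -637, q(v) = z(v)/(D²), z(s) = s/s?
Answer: -8189567567/12856464 ≈ -637.00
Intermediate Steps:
m(N) = N² + 18*N
z(s) = 1
q(v) = 1/144 (q(v) = 1/(-12)² = 1/144)
E = 1/12856464 (E = (1/144)/89281 = (1/144)*(1/89281) = 1/12856464 ≈ 7.7782e-8)
E + j(m(9)) = 1/12856464 - 637 = -8189567567/12856464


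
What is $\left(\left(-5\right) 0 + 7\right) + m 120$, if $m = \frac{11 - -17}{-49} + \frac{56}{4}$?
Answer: $\frac{11329}{7} \approx 1618.4$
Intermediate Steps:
$m = \frac{94}{7}$ ($m = \left(11 + 17\right) \left(- \frac{1}{49}\right) + 56 \cdot \frac{1}{4} = 28 \left(- \frac{1}{49}\right) + 14 = - \frac{4}{7} + 14 = \frac{94}{7} \approx 13.429$)
$\left(\left(-5\right) 0 + 7\right) + m 120 = \left(\left(-5\right) 0 + 7\right) + \frac{94}{7} \cdot 120 = \left(0 + 7\right) + \frac{11280}{7} = 7 + \frac{11280}{7} = \frac{11329}{7}$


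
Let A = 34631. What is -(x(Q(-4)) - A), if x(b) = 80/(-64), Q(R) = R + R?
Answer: 138529/4 ≈ 34632.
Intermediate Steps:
Q(R) = 2*R
x(b) = -5/4 (x(b) = 80*(-1/64) = -5/4)
-(x(Q(-4)) - A) = -(-5/4 - 1*34631) = -(-5/4 - 34631) = -1*(-138529/4) = 138529/4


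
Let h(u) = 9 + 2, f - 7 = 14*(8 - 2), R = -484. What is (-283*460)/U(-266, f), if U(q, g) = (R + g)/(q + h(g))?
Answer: -11065300/131 ≈ -84468.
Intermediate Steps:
f = 91 (f = 7 + 14*(8 - 2) = 7 + 14*6 = 7 + 84 = 91)
h(u) = 11
U(q, g) = (-484 + g)/(11 + q) (U(q, g) = (-484 + g)/(q + 11) = (-484 + g)/(11 + q))
(-283*460)/U(-266, f) = (-283*460)/(((-484 + 91)/(11 - 266))) = -130180/(-393/(-255)) = -130180/((-1/255*(-393))) = -130180/131/85 = -130180*85/131 = -11065300/131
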